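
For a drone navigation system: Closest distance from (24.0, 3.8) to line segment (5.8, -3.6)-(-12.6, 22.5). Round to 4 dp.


Project P onto AB: t = 0 (clamped to [0,1])
Closest point on segment: (5.8, -3.6)
Distance: 19.6469

19.6469


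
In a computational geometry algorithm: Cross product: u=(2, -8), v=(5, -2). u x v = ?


u x v = u_x*v_y - u_y*v_x = 2*(-2) - (-8)*5
= (-4) - (-40) = 36

36


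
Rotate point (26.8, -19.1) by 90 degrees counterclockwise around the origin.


90° CCW: (x,y) -> (-y, x)
(26.8,-19.1) -> (19.1, 26.8)

(19.1, 26.8)


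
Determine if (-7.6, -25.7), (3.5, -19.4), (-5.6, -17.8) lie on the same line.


Cross product: (3.5-(-7.6))*((-17.8)-(-25.7)) - ((-19.4)-(-25.7))*((-5.6)-(-7.6))
= 75.09

No, not collinear


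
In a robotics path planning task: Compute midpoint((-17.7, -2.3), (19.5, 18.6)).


M = (((-17.7)+19.5)/2, ((-2.3)+18.6)/2)
= (0.9, 8.15)

(0.9, 8.15)


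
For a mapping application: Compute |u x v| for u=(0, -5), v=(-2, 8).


|u x v| = |0*8 - (-5)*(-2)|
= |0 - 10| = 10

10


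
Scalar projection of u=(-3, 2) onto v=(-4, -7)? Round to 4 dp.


u.v = -2, |v| = sqrt(65) = 8.0623
Scalar projection = u.v / |v| = -2 / sqrt(65) = -0.2481

-0.2481


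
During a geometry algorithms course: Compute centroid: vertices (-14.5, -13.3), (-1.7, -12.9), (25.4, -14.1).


Centroid = ((x_A+x_B+x_C)/3, (y_A+y_B+y_C)/3)
= (((-14.5)+(-1.7)+25.4)/3, ((-13.3)+(-12.9)+(-14.1))/3)
= (3.0667, -13.4333)

(3.0667, -13.4333)


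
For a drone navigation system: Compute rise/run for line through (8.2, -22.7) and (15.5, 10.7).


slope = (y2-y1)/(x2-x1) = (10.7-(-22.7))/(15.5-8.2) = 33.4/7.3 = 4.5753

4.5753


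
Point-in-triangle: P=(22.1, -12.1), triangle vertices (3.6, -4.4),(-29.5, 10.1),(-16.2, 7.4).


Cross products: AB x AP = -13.38, BC x BP = -155.94, CA x CP = 65.84
All same sign? no

No, outside


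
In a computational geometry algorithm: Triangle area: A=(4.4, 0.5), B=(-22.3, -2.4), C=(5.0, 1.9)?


Area = |x_A(y_B-y_C) + x_B(y_C-y_A) + x_C(y_A-y_B)|/2
= |(-18.92) + (-31.22) + 14.5|/2
= 35.64/2 = 17.82

17.82


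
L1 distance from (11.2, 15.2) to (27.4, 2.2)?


|11.2-27.4| + |15.2-2.2| = 16.2 + 13 = 29.2

29.2


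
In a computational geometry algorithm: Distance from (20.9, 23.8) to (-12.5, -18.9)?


dx=-33.4, dy=-42.7
d^2 = (-33.4)^2 + (-42.7)^2 = 2938.85
d = sqrt(2938.85) = 54.2112

54.2112


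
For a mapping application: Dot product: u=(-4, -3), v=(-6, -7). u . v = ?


u . v = u_x*v_x + u_y*v_y = (-4)*(-6) + (-3)*(-7)
= 24 + 21 = 45

45


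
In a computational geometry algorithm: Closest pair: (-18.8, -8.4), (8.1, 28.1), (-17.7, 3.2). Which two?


d(P0,P1) = 45.3416, d(P0,P2) = 11.652, d(P1,P2) = 35.856
Closest: P0 and P2

Closest pair: (-18.8, -8.4) and (-17.7, 3.2), distance = 11.652


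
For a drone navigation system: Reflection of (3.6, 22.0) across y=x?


Reflection over y=x: (x,y) -> (y,x)
(3.6, 22) -> (22, 3.6)

(22, 3.6)


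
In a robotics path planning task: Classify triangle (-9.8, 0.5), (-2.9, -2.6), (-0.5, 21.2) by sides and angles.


Side lengths squared: AB^2=57.22, BC^2=572.2, CA^2=514.98
Sorted: [57.22, 514.98, 572.2]
By sides: Scalene, By angles: Right

Scalene, Right


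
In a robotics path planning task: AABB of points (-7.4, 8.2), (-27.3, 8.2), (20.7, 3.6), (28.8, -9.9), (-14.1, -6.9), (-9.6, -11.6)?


x range: [-27.3, 28.8]
y range: [-11.6, 8.2]
Bounding box: (-27.3,-11.6) to (28.8,8.2)

(-27.3,-11.6) to (28.8,8.2)


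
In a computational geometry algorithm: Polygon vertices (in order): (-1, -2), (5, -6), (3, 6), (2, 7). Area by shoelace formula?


Shoelace sum: ((-1)*(-6) - 5*(-2)) + (5*6 - 3*(-6)) + (3*7 - 2*6) + (2*(-2) - (-1)*7)
= 76
Area = |76|/2 = 38

38


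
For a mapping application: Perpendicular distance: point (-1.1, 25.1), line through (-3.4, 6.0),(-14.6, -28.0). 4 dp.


|cross product| = 135.72
|line direction| = sqrt(1281.44) = 35.7972
Distance = 135.72/sqrt(1281.44) = 3.7914

3.7914


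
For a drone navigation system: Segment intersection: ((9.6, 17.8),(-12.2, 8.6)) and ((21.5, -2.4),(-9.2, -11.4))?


Cross products: d1=-727.24, d2=-641, d3=549.84, d4=463.6
d1*d2 < 0 and d3*d4 < 0? no

No, they don't intersect


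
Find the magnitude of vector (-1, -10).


|u| = sqrt((-1)^2 + (-10)^2) = sqrt(101) = 10.0499

10.0499


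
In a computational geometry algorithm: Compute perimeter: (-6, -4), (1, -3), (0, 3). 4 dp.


Sides: (-6, -4)->(1, -3): sqrt(50) = 7.071068, (1, -3)->(0, 3): sqrt(37) = 6.082763, (0, 3)->(-6, -4): sqrt(85) = 9.219544
Sum = 22.373375
Perimeter = 22.3734

22.3734


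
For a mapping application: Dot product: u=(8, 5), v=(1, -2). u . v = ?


u . v = u_x*v_x + u_y*v_y = 8*1 + 5*(-2)
= 8 + (-10) = -2

-2


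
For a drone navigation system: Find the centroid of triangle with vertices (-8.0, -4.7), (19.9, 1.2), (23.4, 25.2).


Centroid = ((x_A+x_B+x_C)/3, (y_A+y_B+y_C)/3)
= (((-8)+19.9+23.4)/3, ((-4.7)+1.2+25.2)/3)
= (11.7667, 7.2333)

(11.7667, 7.2333)


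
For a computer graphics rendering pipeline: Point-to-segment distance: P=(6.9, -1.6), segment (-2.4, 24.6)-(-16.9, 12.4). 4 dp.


Project P onto AB: t = 0.5146 (clamped to [0,1])
Closest point on segment: (-9.8618, 18.3218)
Distance: 26.0353

26.0353


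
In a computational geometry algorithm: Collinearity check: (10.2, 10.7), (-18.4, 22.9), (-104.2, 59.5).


Cross product: ((-18.4)-10.2)*(59.5-10.7) - (22.9-10.7)*((-104.2)-10.2)
= 0

Yes, collinear


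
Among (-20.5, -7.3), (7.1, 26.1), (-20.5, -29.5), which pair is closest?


d(P0,P1) = 43.3281, d(P0,P2) = 22.2, d(P1,P2) = 62.0735
Closest: P0 and P2

Closest pair: (-20.5, -7.3) and (-20.5, -29.5), distance = 22.2


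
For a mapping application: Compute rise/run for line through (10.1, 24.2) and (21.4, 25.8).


slope = (y2-y1)/(x2-x1) = (25.8-24.2)/(21.4-10.1) = 1.6/11.3 = 0.1416

0.1416


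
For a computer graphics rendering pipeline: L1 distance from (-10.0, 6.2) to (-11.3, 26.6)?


|(-10)-(-11.3)| + |6.2-26.6| = 1.3 + 20.4 = 21.7

21.7


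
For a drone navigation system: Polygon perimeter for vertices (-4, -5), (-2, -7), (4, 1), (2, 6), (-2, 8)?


Sides: (-4, -5)->(-2, -7): sqrt(8) = 2.828427, (-2, -7)->(4, 1): sqrt(100) = 10, (4, 1)->(2, 6): sqrt(29) = 5.385165, (2, 6)->(-2, 8): sqrt(20) = 4.472136, (-2, 8)->(-4, -5): sqrt(173) = 13.152946
Sum = 35.838674
Perimeter = 35.8387

35.8387


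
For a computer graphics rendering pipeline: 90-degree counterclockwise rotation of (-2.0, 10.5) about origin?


90° CCW: (x,y) -> (-y, x)
(-2,10.5) -> (-10.5, -2)

(-10.5, -2)


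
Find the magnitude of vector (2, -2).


|u| = sqrt(2^2 + (-2)^2) = sqrt(8) = 2.8284

2.8284


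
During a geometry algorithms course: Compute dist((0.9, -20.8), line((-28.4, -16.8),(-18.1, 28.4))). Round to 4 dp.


|cross product| = 1365.56
|line direction| = sqrt(2149.13) = 46.3587
Distance = 1365.56/sqrt(2149.13) = 29.4564

29.4564


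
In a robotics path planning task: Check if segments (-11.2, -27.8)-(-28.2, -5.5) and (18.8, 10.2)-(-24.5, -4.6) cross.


Cross products: d1=1201.4, d2=-15.79, d3=-1315, d4=-97.81
d1*d2 < 0 and d3*d4 < 0? no

No, they don't intersect


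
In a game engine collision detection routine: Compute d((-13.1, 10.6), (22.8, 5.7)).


dx=35.9, dy=-4.9
d^2 = 35.9^2 + (-4.9)^2 = 1312.82
d = sqrt(1312.82) = 36.2329

36.2329


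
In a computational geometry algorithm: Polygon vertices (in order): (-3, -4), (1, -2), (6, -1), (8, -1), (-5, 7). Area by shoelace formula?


Shoelace sum: ((-3)*(-2) - 1*(-4)) + (1*(-1) - 6*(-2)) + (6*(-1) - 8*(-1)) + (8*7 - (-5)*(-1)) + ((-5)*(-4) - (-3)*7)
= 115
Area = |115|/2 = 57.5

57.5


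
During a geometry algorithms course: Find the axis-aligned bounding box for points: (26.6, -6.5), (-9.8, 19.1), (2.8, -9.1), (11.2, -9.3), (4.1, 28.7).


x range: [-9.8, 26.6]
y range: [-9.3, 28.7]
Bounding box: (-9.8,-9.3) to (26.6,28.7)

(-9.8,-9.3) to (26.6,28.7)


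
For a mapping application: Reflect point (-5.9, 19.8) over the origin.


Reflection over origin: (x,y) -> (-x,-y)
(-5.9, 19.8) -> (5.9, -19.8)

(5.9, -19.8)


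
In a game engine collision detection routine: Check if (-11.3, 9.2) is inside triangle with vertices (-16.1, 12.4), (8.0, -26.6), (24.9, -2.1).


Cross products: AB x AP = 110.08, BC x BP = 1077.87, CA x CP = 61.6
All same sign? yes

Yes, inside


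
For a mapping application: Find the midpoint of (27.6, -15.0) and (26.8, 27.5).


M = ((27.6+26.8)/2, ((-15)+27.5)/2)
= (27.2, 6.25)

(27.2, 6.25)


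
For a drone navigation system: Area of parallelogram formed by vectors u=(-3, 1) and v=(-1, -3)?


|u x v| = |(-3)*(-3) - 1*(-1)|
= |9 - (-1)| = 10

10


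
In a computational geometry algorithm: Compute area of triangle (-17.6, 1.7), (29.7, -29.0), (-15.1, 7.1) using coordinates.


Area = |x_A(y_B-y_C) + x_B(y_C-y_A) + x_C(y_A-y_B)|/2
= |635.36 + 160.38 + (-463.57)|/2
= 332.17/2 = 166.085

166.085


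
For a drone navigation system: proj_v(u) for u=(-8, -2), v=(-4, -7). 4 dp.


u.v = 46, |v| = sqrt(65) = 8.0623
Scalar projection = u.v / |v| = 46 / sqrt(65) = 5.7056

5.7056


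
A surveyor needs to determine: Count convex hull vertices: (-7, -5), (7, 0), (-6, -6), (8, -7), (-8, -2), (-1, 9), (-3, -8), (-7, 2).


Convex hull vertices (CCW): (-8, -2), (-7, -5), (-6, -6), (-3, -8), (8, -7), (7, 0), (-1, 9), (-7, 2)
Count = 8

8


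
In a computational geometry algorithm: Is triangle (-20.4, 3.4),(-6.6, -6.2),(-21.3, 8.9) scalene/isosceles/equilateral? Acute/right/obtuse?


Side lengths squared: AB^2=282.6, BC^2=444.1, CA^2=31.06
Sorted: [31.06, 282.6, 444.1]
By sides: Scalene, By angles: Obtuse

Scalene, Obtuse


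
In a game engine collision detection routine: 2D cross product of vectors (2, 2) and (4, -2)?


u x v = u_x*v_y - u_y*v_x = 2*(-2) - 2*4
= (-4) - 8 = -12

-12


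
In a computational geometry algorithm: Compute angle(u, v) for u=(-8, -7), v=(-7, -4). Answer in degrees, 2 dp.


u.v = 84, |u| = sqrt(113) = 10.6301, |v| = sqrt(65) = 8.0623
cos(theta) = u.v/(|u||v|) = 84/sqrt(7345) = 0.980129
theta = acos(0.980129) = 11.44 degrees

11.44 degrees


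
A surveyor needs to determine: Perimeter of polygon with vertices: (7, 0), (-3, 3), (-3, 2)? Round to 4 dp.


Sides: (7, 0)->(-3, 3): sqrt(109) = 10.440307, (-3, 3)->(-3, 2): sqrt(1) = 1, (-3, 2)->(7, 0): sqrt(104) = 10.198039
Sum = 21.638346
Perimeter = 21.6383

21.6383


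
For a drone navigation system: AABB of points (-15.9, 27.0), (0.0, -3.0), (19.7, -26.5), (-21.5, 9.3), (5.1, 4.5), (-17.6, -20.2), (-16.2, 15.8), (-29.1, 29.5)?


x range: [-29.1, 19.7]
y range: [-26.5, 29.5]
Bounding box: (-29.1,-26.5) to (19.7,29.5)

(-29.1,-26.5) to (19.7,29.5)


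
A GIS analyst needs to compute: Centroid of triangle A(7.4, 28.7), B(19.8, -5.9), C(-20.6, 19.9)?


Centroid = ((x_A+x_B+x_C)/3, (y_A+y_B+y_C)/3)
= ((7.4+19.8+(-20.6))/3, (28.7+(-5.9)+19.9)/3)
= (2.2, 14.2333)

(2.2, 14.2333)


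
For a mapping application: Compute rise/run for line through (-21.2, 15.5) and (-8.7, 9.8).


slope = (y2-y1)/(x2-x1) = (9.8-15.5)/((-8.7)-(-21.2)) = (-5.7)/12.5 = -0.456

-0.456


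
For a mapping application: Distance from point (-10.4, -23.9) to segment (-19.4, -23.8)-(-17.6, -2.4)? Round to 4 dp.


Project P onto AB: t = 0.0305 (clamped to [0,1])
Closest point on segment: (-19.3451, -23.1476)
Distance: 8.9767

8.9767


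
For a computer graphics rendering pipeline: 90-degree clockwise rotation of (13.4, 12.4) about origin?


90° CW: (x,y) -> (y, -x)
(13.4,12.4) -> (12.4, -13.4)

(12.4, -13.4)


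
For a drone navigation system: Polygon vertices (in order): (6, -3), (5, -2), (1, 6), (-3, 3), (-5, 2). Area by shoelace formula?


Shoelace sum: (6*(-2) - 5*(-3)) + (5*6 - 1*(-2)) + (1*3 - (-3)*6) + ((-3)*2 - (-5)*3) + ((-5)*(-3) - 6*2)
= 68
Area = |68|/2 = 34

34


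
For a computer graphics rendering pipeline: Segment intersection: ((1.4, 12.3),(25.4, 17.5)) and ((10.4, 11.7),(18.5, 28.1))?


Cross products: d1=152.46, d2=-199.02, d3=-61.2, d4=290.28
d1*d2 < 0 and d3*d4 < 0? yes

Yes, they intersect


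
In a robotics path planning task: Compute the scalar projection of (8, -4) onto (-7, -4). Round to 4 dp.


u.v = -40, |v| = sqrt(65) = 8.0623
Scalar projection = u.v / |v| = -40 / sqrt(65) = -4.9614

-4.9614


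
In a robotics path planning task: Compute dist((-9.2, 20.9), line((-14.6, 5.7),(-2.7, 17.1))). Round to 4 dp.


|cross product| = 119.32
|line direction| = sqrt(271.57) = 16.4794
Distance = 119.32/sqrt(271.57) = 7.2406

7.2406


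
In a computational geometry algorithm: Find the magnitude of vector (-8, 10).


|u| = sqrt((-8)^2 + 10^2) = sqrt(164) = 12.8062

12.8062


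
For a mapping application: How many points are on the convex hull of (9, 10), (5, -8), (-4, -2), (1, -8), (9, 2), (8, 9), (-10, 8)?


Convex hull vertices (CCW): (-10, 8), (-4, -2), (1, -8), (5, -8), (9, 2), (9, 10)
Count = 6

6


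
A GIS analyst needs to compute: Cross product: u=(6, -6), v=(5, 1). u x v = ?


u x v = u_x*v_y - u_y*v_x = 6*1 - (-6)*5
= 6 - (-30) = 36

36


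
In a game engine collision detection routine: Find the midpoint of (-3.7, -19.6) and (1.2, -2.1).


M = (((-3.7)+1.2)/2, ((-19.6)+(-2.1))/2)
= (-1.25, -10.85)

(-1.25, -10.85)


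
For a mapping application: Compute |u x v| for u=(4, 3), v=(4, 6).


|u x v| = |4*6 - 3*4|
= |24 - 12| = 12

12


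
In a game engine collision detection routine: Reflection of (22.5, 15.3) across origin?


Reflection over origin: (x,y) -> (-x,-y)
(22.5, 15.3) -> (-22.5, -15.3)

(-22.5, -15.3)


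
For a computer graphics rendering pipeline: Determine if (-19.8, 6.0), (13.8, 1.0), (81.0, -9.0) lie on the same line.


Cross product: (13.8-(-19.8))*((-9)-6) - (1-6)*(81-(-19.8))
= 0

Yes, collinear


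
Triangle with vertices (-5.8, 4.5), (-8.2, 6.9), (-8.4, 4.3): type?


Side lengths squared: AB^2=11.52, BC^2=6.8, CA^2=6.8
Sorted: [6.8, 6.8, 11.52]
By sides: Isosceles, By angles: Acute

Isosceles, Acute


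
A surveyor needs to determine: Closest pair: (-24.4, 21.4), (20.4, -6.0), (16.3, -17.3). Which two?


d(P0,P1) = 52.5148, d(P0,P2) = 56.1621, d(P1,P2) = 12.0208
Closest: P1 and P2

Closest pair: (20.4, -6.0) and (16.3, -17.3), distance = 12.0208


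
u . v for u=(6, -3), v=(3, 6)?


u . v = u_x*v_x + u_y*v_y = 6*3 + (-3)*6
= 18 + (-18) = 0

0


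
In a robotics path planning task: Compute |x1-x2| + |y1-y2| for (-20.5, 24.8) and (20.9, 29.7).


|(-20.5)-20.9| + |24.8-29.7| = 41.4 + 4.9 = 46.3

46.3


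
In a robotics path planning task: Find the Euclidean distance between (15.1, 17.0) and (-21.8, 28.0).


dx=-36.9, dy=11
d^2 = (-36.9)^2 + 11^2 = 1482.61
d = sqrt(1482.61) = 38.5047

38.5047


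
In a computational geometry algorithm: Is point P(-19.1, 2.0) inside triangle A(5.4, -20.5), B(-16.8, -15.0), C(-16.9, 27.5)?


Cross products: AB x AP = -364.75, BC x BP = 96.05, CA x CP = -674.25
All same sign? no

No, outside


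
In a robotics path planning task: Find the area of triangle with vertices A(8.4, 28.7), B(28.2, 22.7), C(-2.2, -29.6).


Area = |x_A(y_B-y_C) + x_B(y_C-y_A) + x_C(y_A-y_B)|/2
= |439.32 + (-1644.06) + (-13.2)|/2
= 1217.94/2 = 608.97

608.97


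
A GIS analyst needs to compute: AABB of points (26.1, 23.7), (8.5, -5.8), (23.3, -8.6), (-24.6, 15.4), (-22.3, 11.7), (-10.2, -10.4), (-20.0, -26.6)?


x range: [-24.6, 26.1]
y range: [-26.6, 23.7]
Bounding box: (-24.6,-26.6) to (26.1,23.7)

(-24.6,-26.6) to (26.1,23.7)


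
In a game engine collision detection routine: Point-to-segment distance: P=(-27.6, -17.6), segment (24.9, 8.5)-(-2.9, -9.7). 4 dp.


Project P onto AB: t = 1 (clamped to [0,1])
Closest point on segment: (-2.9, -9.7)
Distance: 25.9326

25.9326


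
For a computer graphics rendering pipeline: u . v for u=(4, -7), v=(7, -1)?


u . v = u_x*v_x + u_y*v_y = 4*7 + (-7)*(-1)
= 28 + 7 = 35

35


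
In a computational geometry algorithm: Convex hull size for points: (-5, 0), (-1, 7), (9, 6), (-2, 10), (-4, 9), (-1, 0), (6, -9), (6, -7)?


Convex hull vertices (CCW): (-5, 0), (6, -9), (9, 6), (-2, 10), (-4, 9)
Count = 5

5


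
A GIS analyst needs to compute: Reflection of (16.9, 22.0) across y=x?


Reflection over y=x: (x,y) -> (y,x)
(16.9, 22) -> (22, 16.9)

(22, 16.9)


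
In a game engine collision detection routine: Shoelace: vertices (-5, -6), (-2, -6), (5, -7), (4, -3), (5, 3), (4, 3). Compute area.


Shoelace sum: ((-5)*(-6) - (-2)*(-6)) + ((-2)*(-7) - 5*(-6)) + (5*(-3) - 4*(-7)) + (4*3 - 5*(-3)) + (5*3 - 4*3) + (4*(-6) - (-5)*3)
= 96
Area = |96|/2 = 48

48


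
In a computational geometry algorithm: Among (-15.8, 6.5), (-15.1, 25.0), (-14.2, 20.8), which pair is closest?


d(P0,P1) = 18.5132, d(P0,P2) = 14.3892, d(P1,P2) = 4.2953
Closest: P1 and P2

Closest pair: (-15.1, 25.0) and (-14.2, 20.8), distance = 4.2953


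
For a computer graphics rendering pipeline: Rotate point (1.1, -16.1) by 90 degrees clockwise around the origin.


90° CW: (x,y) -> (y, -x)
(1.1,-16.1) -> (-16.1, -1.1)

(-16.1, -1.1)


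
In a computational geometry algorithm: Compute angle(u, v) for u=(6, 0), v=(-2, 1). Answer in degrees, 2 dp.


u.v = -12, |u| = sqrt(36) = 6, |v| = sqrt(5) = 2.2361
cos(theta) = u.v/(|u||v|) = -12/sqrt(180) = -0.894427
theta = acos(-0.894427) = 153.43 degrees

153.43 degrees


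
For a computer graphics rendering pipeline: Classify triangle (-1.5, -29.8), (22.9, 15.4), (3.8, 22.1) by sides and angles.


Side lengths squared: AB^2=2638.4, BC^2=409.7, CA^2=2721.7
Sorted: [409.7, 2638.4, 2721.7]
By sides: Scalene, By angles: Acute

Scalene, Acute


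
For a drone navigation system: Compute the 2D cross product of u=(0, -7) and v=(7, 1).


u x v = u_x*v_y - u_y*v_x = 0*1 - (-7)*7
= 0 - (-49) = 49

49


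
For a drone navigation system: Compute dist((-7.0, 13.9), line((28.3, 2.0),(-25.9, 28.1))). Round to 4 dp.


|cross product| = 276.35
|line direction| = sqrt(3618.85) = 60.1569
Distance = 276.35/sqrt(3618.85) = 4.5938

4.5938


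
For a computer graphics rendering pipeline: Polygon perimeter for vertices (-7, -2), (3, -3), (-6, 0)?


Sides: (-7, -2)->(3, -3): sqrt(101) = 10.049876, (3, -3)->(-6, 0): sqrt(90) = 9.486833, (-6, 0)->(-7, -2): sqrt(5) = 2.236068
Sum = 21.772777
Perimeter = 21.7728

21.7728


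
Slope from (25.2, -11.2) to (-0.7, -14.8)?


slope = (y2-y1)/(x2-x1) = ((-14.8)-(-11.2))/((-0.7)-25.2) = (-3.6)/(-25.9) = 0.139

0.139


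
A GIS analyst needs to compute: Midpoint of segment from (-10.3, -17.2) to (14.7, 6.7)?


M = (((-10.3)+14.7)/2, ((-17.2)+6.7)/2)
= (2.2, -5.25)

(2.2, -5.25)


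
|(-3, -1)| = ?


|u| = sqrt((-3)^2 + (-1)^2) = sqrt(10) = 3.1623

3.1623


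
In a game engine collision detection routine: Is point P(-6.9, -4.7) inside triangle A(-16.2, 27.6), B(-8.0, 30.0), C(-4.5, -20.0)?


Cross products: AB x AP = -287.18, BC x BP = -66.45, CA x CP = -64.77
All same sign? yes

Yes, inside


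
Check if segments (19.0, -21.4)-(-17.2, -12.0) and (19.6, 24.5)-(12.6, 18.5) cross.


Cross products: d1=317.7, d2=34.7, d3=-1667.22, d4=-1384.22
d1*d2 < 0 and d3*d4 < 0? no

No, they don't intersect


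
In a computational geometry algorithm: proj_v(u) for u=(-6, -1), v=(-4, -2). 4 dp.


u.v = 26, |v| = sqrt(20) = 4.4721
Scalar projection = u.v / |v| = 26 / sqrt(20) = 5.8138

5.8138


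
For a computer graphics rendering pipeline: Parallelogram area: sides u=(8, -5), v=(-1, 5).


|u x v| = |8*5 - (-5)*(-1)|
= |40 - 5| = 35

35


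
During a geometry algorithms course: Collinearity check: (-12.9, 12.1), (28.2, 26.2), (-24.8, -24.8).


Cross product: (28.2-(-12.9))*((-24.8)-12.1) - (26.2-12.1)*((-24.8)-(-12.9))
= -1348.8

No, not collinear


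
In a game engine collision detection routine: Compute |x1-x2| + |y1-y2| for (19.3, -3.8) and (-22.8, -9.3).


|19.3-(-22.8)| + |(-3.8)-(-9.3)| = 42.1 + 5.5 = 47.6

47.6


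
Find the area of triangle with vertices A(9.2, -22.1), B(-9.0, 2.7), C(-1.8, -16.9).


Area = |x_A(y_B-y_C) + x_B(y_C-y_A) + x_C(y_A-y_B)|/2
= |180.32 + (-46.8) + 44.64|/2
= 178.16/2 = 89.08

89.08


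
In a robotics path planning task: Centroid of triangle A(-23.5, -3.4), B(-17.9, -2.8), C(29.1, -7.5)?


Centroid = ((x_A+x_B+x_C)/3, (y_A+y_B+y_C)/3)
= (((-23.5)+(-17.9)+29.1)/3, ((-3.4)+(-2.8)+(-7.5))/3)
= (-4.1, -4.5667)

(-4.1, -4.5667)


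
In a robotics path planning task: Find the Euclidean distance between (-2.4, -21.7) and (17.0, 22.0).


dx=19.4, dy=43.7
d^2 = 19.4^2 + 43.7^2 = 2286.05
d = sqrt(2286.05) = 47.8127

47.8127


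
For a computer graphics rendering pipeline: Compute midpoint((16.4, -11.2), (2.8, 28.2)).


M = ((16.4+2.8)/2, ((-11.2)+28.2)/2)
= (9.6, 8.5)

(9.6, 8.5)


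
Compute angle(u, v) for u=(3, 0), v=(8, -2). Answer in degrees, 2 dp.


u.v = 24, |u| = sqrt(9) = 3, |v| = sqrt(68) = 8.2462
cos(theta) = u.v/(|u||v|) = 24/sqrt(612) = 0.970143
theta = acos(0.970143) = 14.04 degrees

14.04 degrees


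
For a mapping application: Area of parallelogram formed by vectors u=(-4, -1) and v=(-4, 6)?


|u x v| = |(-4)*6 - (-1)*(-4)|
= |(-24) - 4| = 28

28


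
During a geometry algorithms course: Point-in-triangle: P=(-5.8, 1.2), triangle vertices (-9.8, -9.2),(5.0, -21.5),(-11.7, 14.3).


Cross products: AB x AP = 203.12, BC x BP = 7.55, CA x CP = 113.76
All same sign? yes

Yes, inside


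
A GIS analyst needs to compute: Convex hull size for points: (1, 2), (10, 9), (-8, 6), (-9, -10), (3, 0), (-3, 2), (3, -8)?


Convex hull vertices (CCW): (-9, -10), (3, -8), (10, 9), (-8, 6)
Count = 4

4


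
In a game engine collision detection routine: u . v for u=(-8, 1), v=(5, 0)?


u . v = u_x*v_x + u_y*v_y = (-8)*5 + 1*0
= (-40) + 0 = -40

-40


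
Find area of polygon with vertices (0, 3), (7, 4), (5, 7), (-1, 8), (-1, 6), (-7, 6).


Shoelace sum: (0*4 - 7*3) + (7*7 - 5*4) + (5*8 - (-1)*7) + ((-1)*6 - (-1)*8) + ((-1)*6 - (-7)*6) + ((-7)*3 - 0*6)
= 72
Area = |72|/2 = 36

36


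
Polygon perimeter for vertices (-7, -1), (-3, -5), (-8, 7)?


Sides: (-7, -1)->(-3, -5): sqrt(32) = 5.656854, (-3, -5)->(-8, 7): sqrt(169) = 13, (-8, 7)->(-7, -1): sqrt(65) = 8.062258
Sum = 26.719112
Perimeter = 26.7191

26.7191


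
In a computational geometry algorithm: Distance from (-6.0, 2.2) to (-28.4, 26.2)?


dx=-22.4, dy=24
d^2 = (-22.4)^2 + 24^2 = 1077.76
d = sqrt(1077.76) = 32.8293

32.8293


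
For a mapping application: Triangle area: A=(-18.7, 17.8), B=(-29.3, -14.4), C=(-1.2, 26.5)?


Area = |x_A(y_B-y_C) + x_B(y_C-y_A) + x_C(y_A-y_B)|/2
= |764.83 + (-254.91) + (-38.64)|/2
= 471.28/2 = 235.64

235.64


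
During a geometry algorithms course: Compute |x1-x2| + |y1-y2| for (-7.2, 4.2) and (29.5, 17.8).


|(-7.2)-29.5| + |4.2-17.8| = 36.7 + 13.6 = 50.3

50.3


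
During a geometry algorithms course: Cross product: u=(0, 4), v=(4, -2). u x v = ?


u x v = u_x*v_y - u_y*v_x = 0*(-2) - 4*4
= 0 - 16 = -16

-16


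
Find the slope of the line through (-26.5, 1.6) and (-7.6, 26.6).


slope = (y2-y1)/(x2-x1) = (26.6-1.6)/((-7.6)-(-26.5)) = 25/18.9 = 1.3228

1.3228


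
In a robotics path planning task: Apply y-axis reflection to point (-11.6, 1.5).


Reflection over y-axis: (x,y) -> (-x,y)
(-11.6, 1.5) -> (11.6, 1.5)

(11.6, 1.5)


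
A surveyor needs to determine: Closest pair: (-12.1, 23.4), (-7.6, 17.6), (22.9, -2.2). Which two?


d(P0,P1) = 7.341, d(P0,P2) = 43.3631, d(P1,P2) = 36.3633
Closest: P0 and P1

Closest pair: (-12.1, 23.4) and (-7.6, 17.6), distance = 7.341


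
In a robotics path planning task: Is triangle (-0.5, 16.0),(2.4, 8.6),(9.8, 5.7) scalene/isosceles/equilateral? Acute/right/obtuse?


Side lengths squared: AB^2=63.17, BC^2=63.17, CA^2=212.18
Sorted: [63.17, 63.17, 212.18]
By sides: Isosceles, By angles: Obtuse

Isosceles, Obtuse


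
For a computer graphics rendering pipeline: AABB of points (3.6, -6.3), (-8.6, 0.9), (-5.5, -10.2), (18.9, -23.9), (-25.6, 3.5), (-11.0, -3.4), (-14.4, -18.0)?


x range: [-25.6, 18.9]
y range: [-23.9, 3.5]
Bounding box: (-25.6,-23.9) to (18.9,3.5)

(-25.6,-23.9) to (18.9,3.5)


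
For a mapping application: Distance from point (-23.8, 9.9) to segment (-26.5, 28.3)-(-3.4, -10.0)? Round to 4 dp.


Project P onto AB: t = 0.3834 (clamped to [0,1])
Closest point on segment: (-17.6423, 13.6139)
Distance: 7.191

7.191


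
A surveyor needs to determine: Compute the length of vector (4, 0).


|u| = sqrt(4^2 + 0^2) = sqrt(16) = 4

4


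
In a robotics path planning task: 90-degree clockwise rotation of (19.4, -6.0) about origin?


90° CW: (x,y) -> (y, -x)
(19.4,-6) -> (-6, -19.4)

(-6, -19.4)


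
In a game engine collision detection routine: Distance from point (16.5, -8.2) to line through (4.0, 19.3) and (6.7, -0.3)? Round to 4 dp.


|cross product| = 170.75
|line direction| = sqrt(391.45) = 19.7851
Distance = 170.75/sqrt(391.45) = 8.6302

8.6302


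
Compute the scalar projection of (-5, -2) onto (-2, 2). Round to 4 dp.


u.v = 6, |v| = sqrt(8) = 2.8284
Scalar projection = u.v / |v| = 6 / sqrt(8) = 2.1213

2.1213


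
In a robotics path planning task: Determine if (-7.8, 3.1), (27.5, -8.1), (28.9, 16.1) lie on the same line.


Cross product: (27.5-(-7.8))*(16.1-3.1) - ((-8.1)-3.1)*(28.9-(-7.8))
= 869.94

No, not collinear


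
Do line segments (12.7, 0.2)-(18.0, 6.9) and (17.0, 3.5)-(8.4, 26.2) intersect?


Cross products: d1=125.99, d2=-51.94, d3=-11.32, d4=166.61
d1*d2 < 0 and d3*d4 < 0? yes

Yes, they intersect


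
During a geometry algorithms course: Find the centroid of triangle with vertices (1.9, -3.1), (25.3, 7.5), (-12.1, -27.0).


Centroid = ((x_A+x_B+x_C)/3, (y_A+y_B+y_C)/3)
= ((1.9+25.3+(-12.1))/3, ((-3.1)+7.5+(-27))/3)
= (5.0333, -7.5333)

(5.0333, -7.5333)


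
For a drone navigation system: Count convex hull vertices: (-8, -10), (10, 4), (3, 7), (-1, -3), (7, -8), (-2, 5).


Convex hull vertices (CCW): (-8, -10), (7, -8), (10, 4), (3, 7), (-2, 5)
Count = 5

5


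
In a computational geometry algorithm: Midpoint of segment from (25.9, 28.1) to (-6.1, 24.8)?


M = ((25.9+(-6.1))/2, (28.1+24.8)/2)
= (9.9, 26.45)

(9.9, 26.45)


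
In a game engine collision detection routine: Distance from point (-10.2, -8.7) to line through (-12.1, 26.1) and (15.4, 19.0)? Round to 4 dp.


|cross product| = 943.51
|line direction| = sqrt(806.66) = 28.4018
Distance = 943.51/sqrt(806.66) = 33.2201

33.2201


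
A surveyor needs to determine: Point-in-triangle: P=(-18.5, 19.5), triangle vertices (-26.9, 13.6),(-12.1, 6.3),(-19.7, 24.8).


Cross products: AB x AP = 148.64, BC x BP = 18.08, CA x CP = 51.6
All same sign? yes

Yes, inside


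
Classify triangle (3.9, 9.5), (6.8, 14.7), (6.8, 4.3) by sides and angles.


Side lengths squared: AB^2=35.45, BC^2=108.16, CA^2=35.45
Sorted: [35.45, 35.45, 108.16]
By sides: Isosceles, By angles: Obtuse

Isosceles, Obtuse


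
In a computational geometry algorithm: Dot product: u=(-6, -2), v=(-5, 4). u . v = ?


u . v = u_x*v_x + u_y*v_y = (-6)*(-5) + (-2)*4
= 30 + (-8) = 22

22


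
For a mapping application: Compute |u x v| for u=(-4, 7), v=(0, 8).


|u x v| = |(-4)*8 - 7*0|
= |(-32) - 0| = 32

32


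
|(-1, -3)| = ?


|u| = sqrt((-1)^2 + (-3)^2) = sqrt(10) = 3.1623

3.1623


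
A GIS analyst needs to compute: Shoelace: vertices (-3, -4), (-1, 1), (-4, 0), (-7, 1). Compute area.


Shoelace sum: ((-3)*1 - (-1)*(-4)) + ((-1)*0 - (-4)*1) + ((-4)*1 - (-7)*0) + ((-7)*(-4) - (-3)*1)
= 24
Area = |24|/2 = 12

12


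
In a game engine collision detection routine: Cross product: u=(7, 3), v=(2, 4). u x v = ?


u x v = u_x*v_y - u_y*v_x = 7*4 - 3*2
= 28 - 6 = 22

22


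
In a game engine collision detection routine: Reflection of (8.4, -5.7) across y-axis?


Reflection over y-axis: (x,y) -> (-x,y)
(8.4, -5.7) -> (-8.4, -5.7)

(-8.4, -5.7)


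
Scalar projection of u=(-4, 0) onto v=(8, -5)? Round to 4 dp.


u.v = -32, |v| = sqrt(89) = 9.434
Scalar projection = u.v / |v| = -32 / sqrt(89) = -3.392

-3.392


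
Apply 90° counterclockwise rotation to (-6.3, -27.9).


90° CCW: (x,y) -> (-y, x)
(-6.3,-27.9) -> (27.9, -6.3)

(27.9, -6.3)


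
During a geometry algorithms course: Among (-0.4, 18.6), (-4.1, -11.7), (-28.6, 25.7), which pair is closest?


d(P0,P1) = 30.5251, d(P0,P2) = 29.0801, d(P1,P2) = 44.7103
Closest: P0 and P2

Closest pair: (-0.4, 18.6) and (-28.6, 25.7), distance = 29.0801


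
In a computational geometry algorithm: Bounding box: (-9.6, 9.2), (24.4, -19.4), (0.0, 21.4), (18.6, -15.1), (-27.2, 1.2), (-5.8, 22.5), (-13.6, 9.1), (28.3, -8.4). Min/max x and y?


x range: [-27.2, 28.3]
y range: [-19.4, 22.5]
Bounding box: (-27.2,-19.4) to (28.3,22.5)

(-27.2,-19.4) to (28.3,22.5)


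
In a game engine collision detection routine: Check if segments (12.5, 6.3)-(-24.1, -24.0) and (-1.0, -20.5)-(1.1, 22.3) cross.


Cross products: d1=-521.52, d2=981.33, d3=571.83, d4=-931.02
d1*d2 < 0 and d3*d4 < 0? yes

Yes, they intersect


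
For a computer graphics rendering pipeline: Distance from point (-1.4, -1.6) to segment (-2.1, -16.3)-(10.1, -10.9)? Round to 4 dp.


Project P onto AB: t = 0.4939 (clamped to [0,1])
Closest point on segment: (3.926, -13.6328)
Distance: 13.1588

13.1588


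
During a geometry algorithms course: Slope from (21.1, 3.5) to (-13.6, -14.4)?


slope = (y2-y1)/(x2-x1) = ((-14.4)-3.5)/((-13.6)-21.1) = (-17.9)/(-34.7) = 0.5159

0.5159


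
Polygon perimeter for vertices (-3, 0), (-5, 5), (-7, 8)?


Sides: (-3, 0)->(-5, 5): sqrt(29) = 5.385165, (-5, 5)->(-7, 8): sqrt(13) = 3.605551, (-7, 8)->(-3, 0): sqrt(80) = 8.944272
Sum = 17.934988
Perimeter = 17.935

17.935


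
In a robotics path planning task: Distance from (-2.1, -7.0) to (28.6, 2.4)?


dx=30.7, dy=9.4
d^2 = 30.7^2 + 9.4^2 = 1030.85
d = sqrt(1030.85) = 32.1069

32.1069


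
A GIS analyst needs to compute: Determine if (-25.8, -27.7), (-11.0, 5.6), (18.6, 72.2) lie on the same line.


Cross product: ((-11)-(-25.8))*(72.2-(-27.7)) - (5.6-(-27.7))*(18.6-(-25.8))
= 0

Yes, collinear


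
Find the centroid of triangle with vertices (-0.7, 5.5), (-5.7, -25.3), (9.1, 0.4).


Centroid = ((x_A+x_B+x_C)/3, (y_A+y_B+y_C)/3)
= (((-0.7)+(-5.7)+9.1)/3, (5.5+(-25.3)+0.4)/3)
= (0.9, -6.4667)

(0.9, -6.4667)


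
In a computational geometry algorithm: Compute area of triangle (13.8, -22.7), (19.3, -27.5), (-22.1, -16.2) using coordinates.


Area = |x_A(y_B-y_C) + x_B(y_C-y_A) + x_C(y_A-y_B)|/2
= |(-155.94) + 125.45 + (-106.08)|/2
= 136.57/2 = 68.285

68.285


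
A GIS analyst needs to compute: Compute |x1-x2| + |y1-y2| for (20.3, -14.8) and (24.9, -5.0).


|20.3-24.9| + |(-14.8)-(-5)| = 4.6 + 9.8 = 14.4

14.4


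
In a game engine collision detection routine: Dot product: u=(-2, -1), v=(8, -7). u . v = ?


u . v = u_x*v_x + u_y*v_y = (-2)*8 + (-1)*(-7)
= (-16) + 7 = -9

-9


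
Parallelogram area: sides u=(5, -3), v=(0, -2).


|u x v| = |5*(-2) - (-3)*0|
= |(-10) - 0| = 10

10


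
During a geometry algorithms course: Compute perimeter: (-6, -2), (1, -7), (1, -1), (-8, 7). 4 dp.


Sides: (-6, -2)->(1, -7): sqrt(74) = 8.602325, (1, -7)->(1, -1): sqrt(36) = 6, (1, -1)->(-8, 7): sqrt(145) = 12.041595, (-8, 7)->(-6, -2): sqrt(85) = 9.219544
Sum = 35.863464
Perimeter = 35.8635

35.8635


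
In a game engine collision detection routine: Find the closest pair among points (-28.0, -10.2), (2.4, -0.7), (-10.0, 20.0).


d(P0,P1) = 31.8498, d(P0,P2) = 35.1574, d(P1,P2) = 24.1299
Closest: P1 and P2

Closest pair: (2.4, -0.7) and (-10.0, 20.0), distance = 24.1299


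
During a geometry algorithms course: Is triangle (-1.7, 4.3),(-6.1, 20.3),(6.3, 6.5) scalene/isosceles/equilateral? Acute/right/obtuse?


Side lengths squared: AB^2=275.36, BC^2=344.2, CA^2=68.84
Sorted: [68.84, 275.36, 344.2]
By sides: Scalene, By angles: Right

Scalene, Right


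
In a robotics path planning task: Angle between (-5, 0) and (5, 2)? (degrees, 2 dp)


u.v = -25, |u| = sqrt(25) = 5, |v| = sqrt(29) = 5.3852
cos(theta) = u.v/(|u||v|) = -25/sqrt(725) = -0.928477
theta = acos(-0.928477) = 158.2 degrees

158.2 degrees


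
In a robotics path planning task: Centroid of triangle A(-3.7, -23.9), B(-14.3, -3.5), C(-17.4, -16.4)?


Centroid = ((x_A+x_B+x_C)/3, (y_A+y_B+y_C)/3)
= (((-3.7)+(-14.3)+(-17.4))/3, ((-23.9)+(-3.5)+(-16.4))/3)
= (-11.8, -14.6)

(-11.8, -14.6)


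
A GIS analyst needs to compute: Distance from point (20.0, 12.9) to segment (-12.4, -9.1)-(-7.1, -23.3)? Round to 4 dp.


Project P onto AB: t = 0 (clamped to [0,1])
Closest point on segment: (-12.4, -9.1)
Distance: 39.1632

39.1632


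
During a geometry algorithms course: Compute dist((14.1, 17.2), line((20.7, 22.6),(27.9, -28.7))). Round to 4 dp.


|cross product| = 377.46
|line direction| = sqrt(2683.53) = 51.8028
Distance = 377.46/sqrt(2683.53) = 7.2865

7.2865


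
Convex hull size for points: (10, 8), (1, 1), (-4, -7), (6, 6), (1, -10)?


Convex hull vertices (CCW): (-4, -7), (1, -10), (10, 8), (6, 6), (1, 1)
Count = 5

5


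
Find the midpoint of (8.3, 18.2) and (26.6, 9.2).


M = ((8.3+26.6)/2, (18.2+9.2)/2)
= (17.45, 13.7)

(17.45, 13.7)


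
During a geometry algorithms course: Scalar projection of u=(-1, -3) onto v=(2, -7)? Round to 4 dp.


u.v = 19, |v| = sqrt(53) = 7.2801
Scalar projection = u.v / |v| = 19 / sqrt(53) = 2.6099

2.6099


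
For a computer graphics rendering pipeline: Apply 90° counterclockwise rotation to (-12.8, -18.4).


90° CCW: (x,y) -> (-y, x)
(-12.8,-18.4) -> (18.4, -12.8)

(18.4, -12.8)


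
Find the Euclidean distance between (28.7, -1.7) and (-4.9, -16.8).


dx=-33.6, dy=-15.1
d^2 = (-33.6)^2 + (-15.1)^2 = 1356.97
d = sqrt(1356.97) = 36.8371

36.8371


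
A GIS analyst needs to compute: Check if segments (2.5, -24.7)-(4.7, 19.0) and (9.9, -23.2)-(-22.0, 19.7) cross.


Cross products: d1=365.31, d2=-1123.1, d3=-320.08, d4=1168.33
d1*d2 < 0 and d3*d4 < 0? yes

Yes, they intersect


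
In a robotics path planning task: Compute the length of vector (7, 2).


|u| = sqrt(7^2 + 2^2) = sqrt(53) = 7.2801

7.2801


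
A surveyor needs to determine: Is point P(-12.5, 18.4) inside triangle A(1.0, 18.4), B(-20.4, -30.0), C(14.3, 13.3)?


Cross products: AB x AP = -653.4, BC x BP = 1337.41, CA x CP = 68.85
All same sign? no

No, outside


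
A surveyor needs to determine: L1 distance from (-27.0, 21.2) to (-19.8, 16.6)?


|(-27)-(-19.8)| + |21.2-16.6| = 7.2 + 4.6 = 11.8

11.8


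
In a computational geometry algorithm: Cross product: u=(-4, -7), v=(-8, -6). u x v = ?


u x v = u_x*v_y - u_y*v_x = (-4)*(-6) - (-7)*(-8)
= 24 - 56 = -32

-32


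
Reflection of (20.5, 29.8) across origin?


Reflection over origin: (x,y) -> (-x,-y)
(20.5, 29.8) -> (-20.5, -29.8)

(-20.5, -29.8)


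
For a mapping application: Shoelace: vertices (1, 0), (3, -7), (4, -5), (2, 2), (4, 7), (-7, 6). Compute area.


Shoelace sum: (1*(-7) - 3*0) + (3*(-5) - 4*(-7)) + (4*2 - 2*(-5)) + (2*7 - 4*2) + (4*6 - (-7)*7) + ((-7)*0 - 1*6)
= 97
Area = |97|/2 = 48.5

48.5


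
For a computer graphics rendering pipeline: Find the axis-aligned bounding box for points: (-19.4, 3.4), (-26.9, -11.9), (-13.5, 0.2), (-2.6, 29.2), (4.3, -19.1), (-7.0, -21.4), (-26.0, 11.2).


x range: [-26.9, 4.3]
y range: [-21.4, 29.2]
Bounding box: (-26.9,-21.4) to (4.3,29.2)

(-26.9,-21.4) to (4.3,29.2)


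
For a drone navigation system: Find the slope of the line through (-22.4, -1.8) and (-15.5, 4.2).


slope = (y2-y1)/(x2-x1) = (4.2-(-1.8))/((-15.5)-(-22.4)) = 6/6.9 = 0.8696

0.8696


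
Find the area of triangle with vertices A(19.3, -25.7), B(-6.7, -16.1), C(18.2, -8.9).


Area = |x_A(y_B-y_C) + x_B(y_C-y_A) + x_C(y_A-y_B)|/2
= |(-138.96) + (-112.56) + (-174.72)|/2
= 426.24/2 = 213.12

213.12


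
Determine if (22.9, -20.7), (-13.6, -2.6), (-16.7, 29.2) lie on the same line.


Cross product: ((-13.6)-22.9)*(29.2-(-20.7)) - ((-2.6)-(-20.7))*((-16.7)-22.9)
= -1104.59

No, not collinear


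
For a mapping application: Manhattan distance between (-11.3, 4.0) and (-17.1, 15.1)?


|(-11.3)-(-17.1)| + |4-15.1| = 5.8 + 11.1 = 16.9

16.9


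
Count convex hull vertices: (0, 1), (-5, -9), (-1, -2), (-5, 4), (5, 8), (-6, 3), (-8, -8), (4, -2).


Convex hull vertices (CCW): (-8, -8), (-5, -9), (4, -2), (5, 8), (-5, 4), (-6, 3)
Count = 6

6


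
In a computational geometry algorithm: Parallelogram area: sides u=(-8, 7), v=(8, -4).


|u x v| = |(-8)*(-4) - 7*8|
= |32 - 56| = 24

24


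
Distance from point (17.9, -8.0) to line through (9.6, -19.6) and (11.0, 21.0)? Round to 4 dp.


|cross product| = 320.74
|line direction| = sqrt(1650.32) = 40.6241
Distance = 320.74/sqrt(1650.32) = 7.8953

7.8953


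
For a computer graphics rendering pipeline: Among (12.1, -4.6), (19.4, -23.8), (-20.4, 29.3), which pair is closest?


d(P0,P1) = 20.5409, d(P0,P2) = 46.9623, d(P1,P2) = 66.36
Closest: P0 and P1

Closest pair: (12.1, -4.6) and (19.4, -23.8), distance = 20.5409


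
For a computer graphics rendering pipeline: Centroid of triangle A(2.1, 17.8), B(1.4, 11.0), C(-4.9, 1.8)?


Centroid = ((x_A+x_B+x_C)/3, (y_A+y_B+y_C)/3)
= ((2.1+1.4+(-4.9))/3, (17.8+11+1.8)/3)
= (-0.4667, 10.2)

(-0.4667, 10.2)


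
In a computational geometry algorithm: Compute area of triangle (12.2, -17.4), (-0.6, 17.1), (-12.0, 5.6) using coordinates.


Area = |x_A(y_B-y_C) + x_B(y_C-y_A) + x_C(y_A-y_B)|/2
= |140.3 + (-13.8) + 414|/2
= 540.5/2 = 270.25

270.25


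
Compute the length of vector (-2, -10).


|u| = sqrt((-2)^2 + (-10)^2) = sqrt(104) = 10.198

10.198


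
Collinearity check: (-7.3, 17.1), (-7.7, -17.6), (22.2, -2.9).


Cross product: ((-7.7)-(-7.3))*((-2.9)-17.1) - ((-17.6)-17.1)*(22.2-(-7.3))
= 1031.65

No, not collinear


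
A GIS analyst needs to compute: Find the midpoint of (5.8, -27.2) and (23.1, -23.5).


M = ((5.8+23.1)/2, ((-27.2)+(-23.5))/2)
= (14.45, -25.35)

(14.45, -25.35)


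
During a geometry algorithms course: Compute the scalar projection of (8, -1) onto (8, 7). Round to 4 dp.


u.v = 57, |v| = sqrt(113) = 10.6301
Scalar projection = u.v / |v| = 57 / sqrt(113) = 5.3621

5.3621


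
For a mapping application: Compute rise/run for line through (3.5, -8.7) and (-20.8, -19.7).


slope = (y2-y1)/(x2-x1) = ((-19.7)-(-8.7))/((-20.8)-3.5) = (-11)/(-24.3) = 0.4527

0.4527


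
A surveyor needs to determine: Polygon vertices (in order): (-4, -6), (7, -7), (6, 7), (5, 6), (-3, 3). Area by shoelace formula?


Shoelace sum: ((-4)*(-7) - 7*(-6)) + (7*7 - 6*(-7)) + (6*6 - 5*7) + (5*3 - (-3)*6) + ((-3)*(-6) - (-4)*3)
= 225
Area = |225|/2 = 112.5

112.5


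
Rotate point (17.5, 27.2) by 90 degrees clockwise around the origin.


90° CW: (x,y) -> (y, -x)
(17.5,27.2) -> (27.2, -17.5)

(27.2, -17.5)


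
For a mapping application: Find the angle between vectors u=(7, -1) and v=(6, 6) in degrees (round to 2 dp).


u.v = 36, |u| = sqrt(50) = 7.0711, |v| = sqrt(72) = 8.4853
cos(theta) = u.v/(|u||v|) = 36/sqrt(3600) = 0.6
theta = acos(0.6) = 53.13 degrees

53.13 degrees


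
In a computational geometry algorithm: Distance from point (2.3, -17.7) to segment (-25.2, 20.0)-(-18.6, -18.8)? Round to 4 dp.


Project P onto AB: t = 1 (clamped to [0,1])
Closest point on segment: (-18.6, -18.8)
Distance: 20.9289

20.9289


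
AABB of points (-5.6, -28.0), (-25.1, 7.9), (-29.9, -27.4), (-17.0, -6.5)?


x range: [-29.9, -5.6]
y range: [-28, 7.9]
Bounding box: (-29.9,-28) to (-5.6,7.9)

(-29.9,-28) to (-5.6,7.9)
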